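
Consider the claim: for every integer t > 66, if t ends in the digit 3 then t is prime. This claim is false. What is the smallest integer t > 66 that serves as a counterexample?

t = 93

A counterexample is any integer t > 66 such that t ends in the digit 3 but t is not prime; we check each in order.
t = 73: 73 ends in 3 and is prime.
t = 83: 83 ends in 3 and is prime.
t = 93: 93 ends in 3; 93 = 3 × 31, composite.
So t = 93 is the smallest counterexample.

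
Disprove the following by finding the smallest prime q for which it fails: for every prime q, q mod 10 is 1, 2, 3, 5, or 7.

Check each prime q in order until the claim fails.
The first 7 eligible values, up to q = 17, all satisfy the conclusion.
q = 19: 19 mod 10 = 9 — not in {1, 2, 3, 5, 7}.
Hence q = 19 is a counterexample.

q = 19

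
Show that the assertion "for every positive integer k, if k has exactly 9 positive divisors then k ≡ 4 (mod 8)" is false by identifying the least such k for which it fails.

For k = 36, 100, 196 the conclusion holds.
k = 225: τ(225) = 9; 225 ≡ 1 (mod 8).

k = 225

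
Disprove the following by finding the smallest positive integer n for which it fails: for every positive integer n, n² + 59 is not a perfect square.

Check each positive integer n in order until n² + 59 is a perfect square.
The first 28 eligible values, up to n = 28, all satisfy the conclusion.
n = 29: 29² + 59 = 900 = 30², a perfect square.

n = 29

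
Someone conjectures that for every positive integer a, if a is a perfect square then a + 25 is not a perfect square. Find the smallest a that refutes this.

a = 144

A counterexample is any positive integer a such that a is a perfect square but a + 25 is a perfect square; we check each in order.
For a = 1, 4, 9, 16, …, 81, 100, 121 the conclusion holds.
a = 144: 144 = 12² and 144 + 25 = 169 = 13².
So a = 144 is the smallest counterexample.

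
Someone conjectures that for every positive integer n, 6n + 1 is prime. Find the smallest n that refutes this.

n = 1: 6n + 1 = 7, prime.
n = 2: 6n + 1 = 13, prime.
n = 3: 6n + 1 = 19, prime.
n = 4: 6n + 1 = 25 = 5 × 5, composite.
So n = 4 is the smallest counterexample.

n = 4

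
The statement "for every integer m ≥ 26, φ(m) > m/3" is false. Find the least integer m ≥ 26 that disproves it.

For m = 26, 27, 28, 29 the conclusion holds.
m = 30: φ(30) = 8 and 30/3 = 10, so φ(30) ≤ 30/3.
Hence m = 30 is a counterexample.

m = 30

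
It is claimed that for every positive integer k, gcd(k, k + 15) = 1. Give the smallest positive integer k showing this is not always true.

We need the least positive integer k for which gcd(k, k + 15) > 1.
For k = 1, 2 the conclusion holds.
k = 3: gcd(3, 18) = 3.
So k = 3 is the smallest counterexample.

k = 3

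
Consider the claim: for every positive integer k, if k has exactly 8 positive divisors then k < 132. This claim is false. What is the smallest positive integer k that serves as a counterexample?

k = 135

For k = 24, 30, 40, 42, …, 114, 128, 130 the conclusion holds.
k = 135: τ(135) = 8; 135 ≥ 132.
So k = 135 is the smallest counterexample.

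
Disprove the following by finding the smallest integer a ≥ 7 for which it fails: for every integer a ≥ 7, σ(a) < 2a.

a = 12

Check each integer a ≥ 7 in order until the claim fails.
The first 5 eligible values, up to a = 11, all satisfy the conclusion.
a = 12: σ(12) = 28; 28 ≥ 24.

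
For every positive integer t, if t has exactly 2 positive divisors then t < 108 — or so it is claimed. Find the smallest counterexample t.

For t = 2, 3, 5, 7, …, 101, 103, 107 the conclusion holds.
t = 109: τ(109) = 2; 109 ≥ 108.
So t = 109 is the smallest counterexample.

t = 109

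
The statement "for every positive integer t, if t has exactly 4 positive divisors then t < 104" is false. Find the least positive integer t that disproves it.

t = 106

We need the least positive integer t for which t has exactly 4 positive divisors but the claim fails.
The first 32 eligible values, up to t = 95, all satisfy the conclusion.
t = 106: τ(106) = 4; 106 ≥ 104.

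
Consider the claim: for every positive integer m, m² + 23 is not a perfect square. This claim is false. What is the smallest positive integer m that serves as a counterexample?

m = 11

Check each positive integer m in order until m² + 23 is a perfect square.
For m = 1, 2, 3, 4, 5, 6, 7, 8, 9, 10 the conclusion holds.
m = 11: 11² + 23 = 144 = 12², a perfect square.
So m = 11 is the smallest counterexample.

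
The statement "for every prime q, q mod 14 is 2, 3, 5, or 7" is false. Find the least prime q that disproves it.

q = 11

We need the least prime q for which the claim fails.
q = 2: 2 mod 14 = 2.
q = 3: 3 mod 14 = 3.
q = 5: 5 mod 14 = 5.
q = 7: 7 mod 14 = 7.
q = 11: 11 mod 14 = 11 — not in {2, 3, 5, 7}.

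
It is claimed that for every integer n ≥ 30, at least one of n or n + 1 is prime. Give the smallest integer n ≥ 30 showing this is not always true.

Check each integer n ≥ 30 in order until n, n + 1 are both composite.
For n = 30, 31 the conclusion holds.
n = 32: 32 = 2 × 16; 33 = 3 × 11 — both composite.

n = 32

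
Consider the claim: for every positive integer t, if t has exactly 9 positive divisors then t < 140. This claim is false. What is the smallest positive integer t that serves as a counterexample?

t = 196

Check each positive integer t in order until t has exactly 9 positive divisors but the claim fails.
t = 36: τ(36) = 9; 36 < 140.
t = 100: τ(100) = 9; 100 < 140.
t = 196: τ(196) = 9; 196 ≥ 140.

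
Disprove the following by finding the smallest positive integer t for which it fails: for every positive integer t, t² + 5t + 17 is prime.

The first 7 eligible values, up to t = 7, all satisfy the conclusion.
t = 8: t² + 5t + 17 = 121 = 11 × 11, composite.

t = 8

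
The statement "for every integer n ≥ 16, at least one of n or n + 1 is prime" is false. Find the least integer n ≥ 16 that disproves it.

n = 20

We need the least integer n ≥ 16 for which n, n + 1 are both composite.
The first 4 eligible values, up to n = 19, all satisfy the conclusion.
n = 20: 20 = 2 × 10; 21 = 3 × 7 — both composite.
So n = 20 is the smallest counterexample.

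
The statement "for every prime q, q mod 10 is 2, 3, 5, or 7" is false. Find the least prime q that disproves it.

We need the least prime q for which the claim fails.
The first 4 eligible values, up to q = 7, all satisfy the conclusion.
q = 11: 11 mod 10 = 1 — not in {2, 3, 5, 7}.

q = 11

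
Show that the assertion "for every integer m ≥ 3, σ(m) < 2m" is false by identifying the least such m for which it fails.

For m = 3, 4, 5 the conclusion holds.
m = 6: σ(6) = 12; 12 ≥ 12.
Thus m = 6 disproves the claim, and no smaller m works.

m = 6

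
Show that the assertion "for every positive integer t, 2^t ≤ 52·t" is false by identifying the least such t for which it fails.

Check each positive integer t in order until 2^t > 52·t.
The first 8 eligible values, up to t = 8, all satisfy the conclusion.
t = 9: 2^t = 512 and 52·t = 468, so 512 > 468.

t = 9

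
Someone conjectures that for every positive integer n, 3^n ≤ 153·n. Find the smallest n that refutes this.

A counterexample is any positive integer n such that 3^n > 153·n; we check each in order.
For n = 1, 2, 3, 4, 5, 6 the conclusion holds.
n = 7: 3^n = 2187 and 153·n = 1071, so 2187 > 1071.

n = 7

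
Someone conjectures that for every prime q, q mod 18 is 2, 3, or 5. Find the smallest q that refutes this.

Check each prime q in order until the claim fails.
For q = 2, 3, 5 the conclusion holds.
q = 7: 7 mod 18 = 7 — not in {2, 3, 5}.

q = 7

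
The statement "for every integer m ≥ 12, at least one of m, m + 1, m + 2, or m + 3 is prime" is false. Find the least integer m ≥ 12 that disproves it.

We need the least integer m ≥ 12 for which m, m + 1, m + 2, m + 3 are all composite.
The first 12 eligible values, up to m = 23, all satisfy the conclusion.
m = 24: 24 = 2 × 12; 25 = 5 × 5; 26 = 2 × 13; 27 = 3 × 9 — all composite.

m = 24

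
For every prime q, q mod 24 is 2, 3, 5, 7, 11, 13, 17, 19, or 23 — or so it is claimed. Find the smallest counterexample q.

q = 73

Check each prime q in order until the claim fails.
For q = 2, 3, 5, 7, …, 61, 67, 71 the conclusion holds.
q = 73: 73 mod 24 = 1 — not in {2, 3, 5, 7, 11, 13, 17, 19, 23}.
Hence q = 73 is a counterexample.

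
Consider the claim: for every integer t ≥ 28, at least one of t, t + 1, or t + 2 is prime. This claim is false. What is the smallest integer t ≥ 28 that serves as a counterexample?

t = 32

A counterexample is any integer t ≥ 28 such that t, t + 1, t + 2 are all composite; we check each in order.
For t = 28, 29, 30, 31 the conclusion holds.
t = 32: 32 = 2 × 16; 33 = 3 × 11; 34 = 2 × 17 — all composite.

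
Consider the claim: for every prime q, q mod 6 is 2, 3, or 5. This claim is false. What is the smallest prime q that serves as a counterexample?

q = 7

For q = 2, 3, 5 the conclusion holds.
q = 7: 7 mod 6 = 1 — not in {2, 3, 5}.
So q = 7 is the smallest counterexample.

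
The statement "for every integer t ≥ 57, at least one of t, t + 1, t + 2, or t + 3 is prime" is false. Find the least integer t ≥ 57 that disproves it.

A counterexample is any integer t ≥ 57 such that t, t + 1, t + 2, t + 3 are all composite; we check each in order.
t = 57: 59 is prime.
t = 58: 59 is prime.
t = 59: 59 is prime.
t = 60: 61 is prime.
t = 61: 61 is prime.
t = 62: 62 = 2 × 31; 63 = 3 × 21; 64 = 2 × 32; 65 = 5 × 13 — all composite.

t = 62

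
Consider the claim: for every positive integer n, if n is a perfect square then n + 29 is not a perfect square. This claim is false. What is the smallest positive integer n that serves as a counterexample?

n = 196

A counterexample is any positive integer n such that n is a perfect square but n + 29 is a perfect square; we check each in order.
The first 13 eligible values, up to n = 169, all satisfy the conclusion.
n = 196: 196 = 14² and 196 + 29 = 225 = 15².
So n = 196 is the smallest counterexample.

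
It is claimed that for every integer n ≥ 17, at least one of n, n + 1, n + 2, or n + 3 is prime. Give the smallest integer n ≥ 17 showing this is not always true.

n = 24

The first 7 eligible values, up to n = 23, all satisfy the conclusion.
n = 24: 24 = 2 × 12; 25 = 5 × 5; 26 = 2 × 13; 27 = 3 × 9 — all composite.
Hence n = 24 is a counterexample.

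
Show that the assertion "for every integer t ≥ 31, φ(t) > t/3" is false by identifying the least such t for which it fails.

A counterexample is any integer t ≥ 31 such that the claim fails; we check each in order.
The first 5 eligible values, up to t = 35, all satisfy the conclusion.
t = 36: φ(36) = 12 and 36/3 = 12, so φ(36) ≤ 36/3.
Thus t = 36 disproves the claim, and no smaller t works.

t = 36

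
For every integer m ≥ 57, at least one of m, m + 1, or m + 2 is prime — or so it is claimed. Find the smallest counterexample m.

The first 5 eligible values, up to m = 61, all satisfy the conclusion.
m = 62: 62 = 2 × 31; 63 = 3 × 21; 64 = 2 × 32 — all composite.

m = 62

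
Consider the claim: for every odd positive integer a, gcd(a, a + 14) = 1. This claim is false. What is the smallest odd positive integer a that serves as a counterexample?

Check each odd positive integer a in order until gcd(a, a + 14) > 1.
For a = 1, 3, 5 the conclusion holds.
a = 7: gcd(7, 21) = 7.

a = 7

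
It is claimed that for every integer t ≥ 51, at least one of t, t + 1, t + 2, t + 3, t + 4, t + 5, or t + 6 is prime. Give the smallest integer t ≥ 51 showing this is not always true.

t = 90

For t = 51, 52, 53, 54, …, 87, 88, 89 the conclusion holds.
t = 90: 90 = 2 × 45; 91 = 7 × 13; 92 = 2 × 46; 93 = 3 × 31; 94 = 2 × 47; 95 = 5 × 19; 96 = 2 × 48 — all composite.
Thus t = 90 disproves the claim, and no smaller t works.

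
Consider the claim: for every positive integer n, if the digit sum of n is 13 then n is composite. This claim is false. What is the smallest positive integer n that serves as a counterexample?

n = 67

n = 49: digit sum 13; 49 is composite.
n = 58: digit sum 13; 58 is composite.
n = 67: digit sum 13; 67 is prime, not composite.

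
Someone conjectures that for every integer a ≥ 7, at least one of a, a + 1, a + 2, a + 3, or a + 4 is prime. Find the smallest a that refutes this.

We need the least integer a ≥ 7 for which a, a + 1, a + 2, a + 3, a + 4 are all composite.
For a = 7, 8, 9, 10, …, 21, 22, 23 the conclusion holds.
a = 24: 24 = 2 × 12; 25 = 5 × 5; 26 = 2 × 13; 27 = 3 × 9; 28 = 2 × 14 — all composite.

a = 24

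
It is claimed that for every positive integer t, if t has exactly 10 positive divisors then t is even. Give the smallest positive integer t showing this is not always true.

t = 405

A counterexample is any positive integer t such that t has exactly 10 positive divisors but t is odd; we check each in order.
For t = 48, 80, 112, 162, 176, 208, 272, 304, 368 the conclusion holds.
t = 405: divisors of 405: 10 divisors; 405 is odd.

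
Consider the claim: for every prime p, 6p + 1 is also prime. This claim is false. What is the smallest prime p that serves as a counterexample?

A counterexample is any prime p such that 6p + 1 is not prime; we check each in order.
For p = 2, 3, 5, 7, 11, 13, 17 the conclusion holds.
p = 19: 6p + 1 = 115 = 5 × 23, not prime.

p = 19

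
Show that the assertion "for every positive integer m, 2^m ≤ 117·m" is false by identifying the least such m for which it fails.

A counterexample is any positive integer m such that 2^m > 117·m; we check each in order.
For m = 1, 2, 3, 4, 5, 6, 7, 8, 9, 10 the conclusion holds.
m = 11: 2^m = 2048 and 117·m = 1287, so 2048 > 1287.

m = 11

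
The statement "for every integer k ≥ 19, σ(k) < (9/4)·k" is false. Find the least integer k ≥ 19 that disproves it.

k = 24

We need the least integer k ≥ 19 for which the claim fails.
For k = 19, 20, 21, 22, 23 the conclusion holds.
k = 24: σ(24) = 60; 60 ≥ 54.
Hence k = 24 is a counterexample.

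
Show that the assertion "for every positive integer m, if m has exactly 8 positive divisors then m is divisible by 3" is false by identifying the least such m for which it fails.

m = 40

For m = 24, 30 the conclusion holds.
m = 40: τ(40) = 8; 40 mod 3 = 1.
Thus m = 40 disproves the claim, and no smaller m works.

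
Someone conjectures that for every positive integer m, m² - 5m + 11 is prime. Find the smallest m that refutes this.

m = 7

We need the least positive integer m for which m² - 5m + 11 is not prime.
The first 6 eligible values, up to m = 6, all satisfy the conclusion.
m = 7: m² - 5m + 11 = 25 = 5 × 5, composite.
Hence m = 7 is a counterexample.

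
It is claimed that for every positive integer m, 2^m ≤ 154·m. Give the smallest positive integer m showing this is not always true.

m = 11

Check each positive integer m in order until 2^m > 154·m.
For m = 1, 2, 3, 4, 5, 6, 7, 8, 9, 10 the conclusion holds.
m = 11: 2^m = 2048 and 154·m = 1694, so 2048 > 1694.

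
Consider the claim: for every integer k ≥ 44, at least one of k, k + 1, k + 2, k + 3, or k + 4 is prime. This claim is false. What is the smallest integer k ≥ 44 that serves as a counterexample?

k = 48

The first 4 eligible values, up to k = 47, all satisfy the conclusion.
k = 48: 48 = 2 × 24; 49 = 7 × 7; 50 = 2 × 25; 51 = 3 × 17; 52 = 2 × 26 — all composite.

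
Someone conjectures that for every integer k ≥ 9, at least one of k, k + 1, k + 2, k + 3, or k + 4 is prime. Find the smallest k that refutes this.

k = 24

A counterexample is any integer k ≥ 9 such that k, k + 1, k + 2, k + 3, k + 4 are all composite; we check each in order.
For k = 9, 10, 11, 12, …, 21, 22, 23 the conclusion holds.
k = 24: 24 = 2 × 12; 25 = 5 × 5; 26 = 2 × 13; 27 = 3 × 9; 28 = 2 × 14 — all composite.
Thus k = 24 disproves the claim, and no smaller k works.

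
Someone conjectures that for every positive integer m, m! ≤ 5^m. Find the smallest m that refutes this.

m = 12

A counterexample is any positive integer m such that m! > 5^m; we check each in order.
For m = 1, 2, 3, 4, …, 9, 10, 11 the conclusion holds.
m = 12: m! = 479001600 and 5^m = 244140625, so 479001600 > 244140625.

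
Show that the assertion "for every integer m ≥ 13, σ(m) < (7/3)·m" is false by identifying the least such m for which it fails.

m = 24

Check each integer m ≥ 13 in order until the claim fails.
The first 11 eligible values, up to m = 23, all satisfy the conclusion.
m = 24: σ(24) = 60; 60 ≥ 56.
Thus m = 24 disproves the claim, and no smaller m works.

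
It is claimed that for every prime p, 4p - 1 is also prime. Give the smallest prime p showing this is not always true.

A counterexample is any prime p such that 4p - 1 is not prime; we check each in order.
For p = 2, 3, 5 the conclusion holds.
p = 7: 4p - 1 = 27 = 3 × 9, not prime.
Thus p = 7 disproves the claim, and no smaller p works.

p = 7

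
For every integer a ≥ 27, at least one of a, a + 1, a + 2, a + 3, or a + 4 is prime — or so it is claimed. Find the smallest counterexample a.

The first 5 eligible values, up to a = 31, all satisfy the conclusion.
a = 32: 32 = 2 × 16; 33 = 3 × 11; 34 = 2 × 17; 35 = 5 × 7; 36 = 2 × 18 — all composite.
Thus a = 32 disproves the claim, and no smaller a works.

a = 32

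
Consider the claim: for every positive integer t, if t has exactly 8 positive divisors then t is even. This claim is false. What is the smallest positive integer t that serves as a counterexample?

A counterexample is any positive integer t such that t has exactly 8 positive divisors but t is odd; we check each in order.
The first 12 eligible values, up to t = 104, all satisfy the conclusion.
t = 105: divisors of 105: 1, 3, 5, 7, 15, 21, 35, 105; 105 is odd.
Thus t = 105 disproves the claim, and no smaller t works.

t = 105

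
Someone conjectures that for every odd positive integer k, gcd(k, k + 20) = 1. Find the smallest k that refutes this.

We need the least odd positive integer k for which gcd(k, k + 20) > 1.
k = 1: gcd(1, 21) = 1.
k = 3: gcd(3, 23) = 1.
k = 5: gcd(5, 25) = 5.
Thus k = 5 disproves the claim, and no smaller k works.

k = 5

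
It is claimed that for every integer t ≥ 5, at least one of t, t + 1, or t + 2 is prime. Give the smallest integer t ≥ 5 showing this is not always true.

t = 8

For t = 5, 6, 7 the conclusion holds.
t = 8: 8 = 2 × 4; 9 = 3 × 3; 10 = 2 × 5 — all composite.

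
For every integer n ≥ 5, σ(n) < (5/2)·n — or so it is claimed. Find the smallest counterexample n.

n = 24

A counterexample is any integer n ≥ 5 such that the claim fails; we check each in order.
For n = 5, 6, 7, 8, …, 21, 22, 23 the conclusion holds.
n = 24: σ(24) = 60; 60 ≥ 60.
So n = 24 is the smallest counterexample.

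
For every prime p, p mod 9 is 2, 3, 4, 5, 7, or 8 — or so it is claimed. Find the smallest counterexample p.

p = 19

We need the least prime p for which the claim fails.
p = 2: 2 mod 9 = 2.
p = 3: 3 mod 9 = 3.
p = 5: 5 mod 9 = 5.
p = 7: 7 mod 9 = 7.
p = 11: 11 mod 9 = 2.
p = 13: 13 mod 9 = 4.
p = 17: 17 mod 9 = 8.
p = 19: 19 mod 9 = 1 — not in {2, 3, 4, 5, 7, 8}.
So p = 19 is the smallest counterexample.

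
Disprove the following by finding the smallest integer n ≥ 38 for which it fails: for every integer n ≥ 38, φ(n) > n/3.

n = 42

Check each integer n ≥ 38 in order until the claim fails.
The first 4 eligible values, up to n = 41, all satisfy the conclusion.
n = 42: φ(42) = 12 and 42/3 = 14, so φ(42) ≤ 42/3.
So n = 42 is the smallest counterexample.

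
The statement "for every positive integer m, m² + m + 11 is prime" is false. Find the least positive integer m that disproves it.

m = 10

We need the least positive integer m for which m² + m + 11 is not prime.
For m = 1, 2, 3, 4, 5, 6, 7, 8, 9 the conclusion holds.
m = 10: m² + m + 11 = 121 = 11 × 11, composite.
So m = 10 is the smallest counterexample.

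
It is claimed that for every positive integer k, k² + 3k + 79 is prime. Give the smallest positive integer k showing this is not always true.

We need the least positive integer k for which k² + 3k + 79 is not prime.
k = 1: k² + 3k + 79 = 83, prime.
k = 2: k² + 3k + 79 = 89, prime.
k = 3: k² + 3k + 79 = 97, prime.
k = 4: k² + 3k + 79 = 107, prime.
k = 5: k² + 3k + 79 = 119 = 7 × 17, composite.
Hence k = 5 is a counterexample.

k = 5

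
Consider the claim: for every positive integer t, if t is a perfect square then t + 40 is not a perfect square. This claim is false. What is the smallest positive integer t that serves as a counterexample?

For t = 1, 4 the conclusion holds.
t = 9: 9 = 3² and 9 + 40 = 49 = 7².
So t = 9 is the smallest counterexample.

t = 9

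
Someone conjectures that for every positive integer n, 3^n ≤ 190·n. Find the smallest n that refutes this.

We need the least positive integer n for which 3^n > 190·n.
n = 1: 3^n = 3 and 190·n = 190, so 3 ≤ 190.
n = 2: 3^n = 9 and 190·n = 380, so 9 ≤ 380.
n = 3: 3^n = 27 and 190·n = 570, so 27 ≤ 570.
n = 4: 3^n = 81 and 190·n = 760, so 81 ≤ 760.
n = 5: 3^n = 243 and 190·n = 950, so 243 ≤ 950.
n = 6: 3^n = 729 and 190·n = 1140, so 729 ≤ 1140.
n = 7: 3^n = 2187 and 190·n = 1330, so 2187 > 1330.
Thus n = 7 disproves the claim, and no smaller n works.

n = 7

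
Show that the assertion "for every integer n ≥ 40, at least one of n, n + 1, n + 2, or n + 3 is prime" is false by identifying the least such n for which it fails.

For n = 40, 41, 42, 43, 44, 45, 46, 47 the conclusion holds.
n = 48: 48 = 2 × 24; 49 = 7 × 7; 50 = 2 × 25; 51 = 3 × 17 — all composite.
Thus n = 48 disproves the claim, and no smaller n works.

n = 48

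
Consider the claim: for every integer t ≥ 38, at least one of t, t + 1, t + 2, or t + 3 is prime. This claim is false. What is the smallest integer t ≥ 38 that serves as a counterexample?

t = 48

A counterexample is any integer t ≥ 38 such that t, t + 1, t + 2, t + 3 are all composite; we check each in order.
The first 10 eligible values, up to t = 47, all satisfy the conclusion.
t = 48: 48 = 2 × 24; 49 = 7 × 7; 50 = 2 × 25; 51 = 3 × 17 — all composite.
Hence t = 48 is a counterexample.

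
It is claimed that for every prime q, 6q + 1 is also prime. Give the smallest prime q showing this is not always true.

q = 19

We need the least prime q for which 6q + 1 is not prime.
For q = 2, 3, 5, 7, 11, 13, 17 the conclusion holds.
q = 19: 6q + 1 = 115 = 5 × 23, not prime.
So q = 19 is the smallest counterexample.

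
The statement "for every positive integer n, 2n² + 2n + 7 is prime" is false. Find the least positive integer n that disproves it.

n = 6

For n = 1, 2, 3, 4, 5 the conclusion holds.
n = 6: 2n² + 2n + 7 = 91 = 7 × 13, composite.
Thus n = 6 disproves the claim, and no smaller n works.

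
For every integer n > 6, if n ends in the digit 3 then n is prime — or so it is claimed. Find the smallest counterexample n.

n = 33

For n = 13, 23 the conclusion holds.
n = 33: 33 ends in 3; 33 = 3 × 11, composite.
Hence n = 33 is a counterexample.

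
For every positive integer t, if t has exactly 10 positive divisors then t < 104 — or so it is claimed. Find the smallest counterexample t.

t = 112

For t = 48, 80 the conclusion holds.
t = 112: τ(112) = 10; 112 ≥ 104.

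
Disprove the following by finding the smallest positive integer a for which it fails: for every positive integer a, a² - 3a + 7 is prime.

A counterexample is any positive integer a such that a² - 3a + 7 is not prime; we check each in order.
The first 5 eligible values, up to a = 5, all satisfy the conclusion.
a = 6: a² - 3a + 7 = 25 = 5 × 5, composite.

a = 6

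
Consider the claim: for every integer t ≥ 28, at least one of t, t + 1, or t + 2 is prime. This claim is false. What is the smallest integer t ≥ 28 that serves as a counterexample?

t = 32

A counterexample is any integer t ≥ 28 such that t, t + 1, t + 2 are all composite; we check each in order.
For t = 28, 29, 30, 31 the conclusion holds.
t = 32: 32 = 2 × 16; 33 = 3 × 11; 34 = 2 × 17 — all composite.
Thus t = 32 disproves the claim, and no smaller t works.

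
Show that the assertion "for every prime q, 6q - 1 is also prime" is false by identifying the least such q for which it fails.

q = 11

We need the least prime q for which 6q - 1 is not prime.
For q = 2, 3, 5, 7 the conclusion holds.
q = 11: 6q - 1 = 65 = 5 × 13, not prime.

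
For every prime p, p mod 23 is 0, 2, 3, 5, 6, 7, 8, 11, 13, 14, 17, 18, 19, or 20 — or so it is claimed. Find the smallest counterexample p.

We need the least prime p for which the claim fails.
The first 14 eligible values, up to p = 43, all satisfy the conclusion.
p = 47: 47 mod 23 = 1 — not in {0, 2, 3, 5, 6, 7, 8, 11, 13, 14, 17, 18, 19, 20}.

p = 47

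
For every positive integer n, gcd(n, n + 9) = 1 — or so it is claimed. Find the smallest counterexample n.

n = 3

For n = 1, 2 the conclusion holds.
n = 3: gcd(3, 12) = 3.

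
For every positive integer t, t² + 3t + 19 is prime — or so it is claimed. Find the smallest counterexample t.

Check each positive integer t in order until t² + 3t + 19 is not prime.
For t = 1, 2, 3, 4, …, 12, 13, 14 the conclusion holds.
t = 15: t² + 3t + 19 = 289 = 17 × 17, composite.
Hence t = 15 is a counterexample.

t = 15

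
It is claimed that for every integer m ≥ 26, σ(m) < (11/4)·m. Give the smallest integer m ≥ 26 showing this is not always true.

m = 60

We need the least integer m ≥ 26 for which the claim fails.
For m = 26, 27, 28, 29, …, 57, 58, 59 the conclusion holds.
m = 60: σ(60) = 168; 168 ≥ 165.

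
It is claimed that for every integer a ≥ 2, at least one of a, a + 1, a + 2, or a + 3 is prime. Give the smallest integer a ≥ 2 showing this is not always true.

For a = 2, 3, 4, 5, …, 21, 22, 23 the conclusion holds.
a = 24: 24 = 2 × 12; 25 = 5 × 5; 26 = 2 × 13; 27 = 3 × 9 — all composite.

a = 24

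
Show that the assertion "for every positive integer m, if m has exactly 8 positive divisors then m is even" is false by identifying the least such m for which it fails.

m = 105

For m = 24, 30, 40, 42, …, 88, 102, 104 the conclusion holds.
m = 105: divisors of 105: 1, 3, 5, 7, 15, 21, 35, 105; 105 is odd.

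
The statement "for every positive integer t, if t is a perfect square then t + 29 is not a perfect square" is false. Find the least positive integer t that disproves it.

For t = 1, 4, 9, 16, …, 121, 144, 169 the conclusion holds.
t = 196: 196 = 14² and 196 + 29 = 225 = 15².
Thus t = 196 disproves the claim, and no smaller t works.

t = 196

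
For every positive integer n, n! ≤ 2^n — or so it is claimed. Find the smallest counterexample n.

n = 4

For n = 1, 2, 3 the conclusion holds.
n = 4: n! = 24 and 2^n = 16, so 24 > 16.
Thus n = 4 disproves the claim, and no smaller n works.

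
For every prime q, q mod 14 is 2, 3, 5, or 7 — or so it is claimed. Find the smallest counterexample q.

q = 11

For q = 2, 3, 5, 7 the conclusion holds.
q = 11: 11 mod 14 = 11 — not in {2, 3, 5, 7}.
So q = 11 is the smallest counterexample.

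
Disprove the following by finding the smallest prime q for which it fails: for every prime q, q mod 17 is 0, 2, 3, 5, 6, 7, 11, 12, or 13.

Check each prime q in order until the claim fails.
For q = 2, 3, 5, 7, 11, 13, 17, 19, 23, 29 the conclusion holds.
q = 31: 31 mod 17 = 14 — not in {0, 2, 3, 5, 6, 7, 11, 12, 13}.

q = 31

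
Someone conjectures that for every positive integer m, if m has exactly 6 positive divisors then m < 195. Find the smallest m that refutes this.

m = 207

A counterexample is any positive integer m such that m has exactly 6 positive divisors but the claim fails; we check each in order.
For m = 12, 18, 20, 28, …, 172, 175, 188 the conclusion holds.
m = 207: τ(207) = 6; 207 ≥ 195.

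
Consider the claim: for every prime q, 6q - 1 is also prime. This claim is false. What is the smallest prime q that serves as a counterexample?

A counterexample is any prime q such that 6q - 1 is not prime; we check each in order.
q = 2: 6q - 1 = 11, prime.
q = 3: 6q - 1 = 17, prime.
q = 5: 6q - 1 = 29, prime.
q = 7: 6q - 1 = 41, prime.
q = 11: 6q - 1 = 65 = 5 × 13, not prime.
So q = 11 is the smallest counterexample.

q = 11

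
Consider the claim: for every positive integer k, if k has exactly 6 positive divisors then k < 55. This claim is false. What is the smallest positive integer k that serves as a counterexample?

k = 63

The first 9 eligible values, up to k = 52, all satisfy the conclusion.
k = 63: τ(63) = 6; 63 ≥ 55.
Hence k = 63 is a counterexample.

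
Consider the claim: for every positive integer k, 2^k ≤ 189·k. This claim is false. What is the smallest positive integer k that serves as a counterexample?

For k = 1, 2, 3, 4, …, 9, 10, 11 the conclusion holds.
k = 12: 2^k = 4096 and 189·k = 2268, so 4096 > 2268.

k = 12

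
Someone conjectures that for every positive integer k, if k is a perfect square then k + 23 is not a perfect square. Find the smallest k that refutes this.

The first 10 eligible values, up to k = 100, all satisfy the conclusion.
k = 121: 121 = 11² and 121 + 23 = 144 = 12².

k = 121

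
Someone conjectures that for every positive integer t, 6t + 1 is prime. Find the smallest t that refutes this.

For t = 1, 2, 3 the conclusion holds.
t = 4: 6t + 1 = 25 = 5 × 5, composite.

t = 4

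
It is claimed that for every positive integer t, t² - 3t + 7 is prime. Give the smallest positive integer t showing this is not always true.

Check each positive integer t in order until t² - 3t + 7 is not prime.
t = 1: t² - 3t + 7 = 5, prime.
t = 2: t² - 3t + 7 = 5, prime.
t = 3: t² - 3t + 7 = 7, prime.
t = 4: t² - 3t + 7 = 11, prime.
t = 5: t² - 3t + 7 = 17, prime.
t = 6: t² - 3t + 7 = 25 = 5 × 5, composite.
So t = 6 is the smallest counterexample.

t = 6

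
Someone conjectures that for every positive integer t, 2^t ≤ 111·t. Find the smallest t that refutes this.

t = 11

Check each positive integer t in order until 2^t > 111·t.
The first 10 eligible values, up to t = 10, all satisfy the conclusion.
t = 11: 2^t = 2048 and 111·t = 1221, so 2048 > 1221.
Thus t = 11 disproves the claim, and no smaller t works.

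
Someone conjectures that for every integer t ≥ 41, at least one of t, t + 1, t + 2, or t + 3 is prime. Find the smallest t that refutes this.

For t = 41, 42, 43, 44, 45, 46, 47 the conclusion holds.
t = 48: 48 = 2 × 24; 49 = 7 × 7; 50 = 2 × 25; 51 = 3 × 17 — all composite.

t = 48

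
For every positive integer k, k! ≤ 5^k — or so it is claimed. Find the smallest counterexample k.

k = 12

Check each positive integer k in order until k! > 5^k.
For k = 1, 2, 3, 4, …, 9, 10, 11 the conclusion holds.
k = 12: k! = 479001600 and 5^k = 244140625, so 479001600 > 244140625.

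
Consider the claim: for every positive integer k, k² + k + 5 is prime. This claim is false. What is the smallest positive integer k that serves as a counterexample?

A counterexample is any positive integer k such that k² + k + 5 is not prime; we check each in order.
For k = 1, 2, 3 the conclusion holds.
k = 4: k² + k + 5 = 25 = 5 × 5, composite.

k = 4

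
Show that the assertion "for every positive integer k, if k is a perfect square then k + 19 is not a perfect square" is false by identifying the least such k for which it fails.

k = 81

Check each positive integer k in order until k is a perfect square but k + 19 is a perfect square.
For k = 1, 4, 9, 16, 25, 36, 49, 64 the conclusion holds.
k = 81: 81 = 9² and 81 + 19 = 100 = 10².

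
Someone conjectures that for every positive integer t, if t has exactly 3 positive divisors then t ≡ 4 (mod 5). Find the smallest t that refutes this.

t = 25

A counterexample is any positive integer t such that t has exactly 3 positive divisors but the claim fails; we check each in order.
For t = 4, 9 the conclusion holds.
t = 25: τ(25) = 3; 25 ≡ 0 (mod 5).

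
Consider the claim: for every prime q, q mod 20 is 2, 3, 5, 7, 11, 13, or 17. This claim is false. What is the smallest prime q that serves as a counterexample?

Check each prime q in order until the claim fails.
The first 7 eligible values, up to q = 17, all satisfy the conclusion.
q = 19: 19 mod 20 = 19 — not in {2, 3, 5, 7, 11, 13, 17}.

q = 19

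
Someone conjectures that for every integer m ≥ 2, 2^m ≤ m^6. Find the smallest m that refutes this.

Check each integer m ≥ 2 in order until 2^m > m^6.
The first 28 eligible values, up to m = 29, all satisfy the conclusion.
m = 30: 2^m = 1073741824 and m^6 = 729000000, so 1073741824 > 729000000.
Hence m = 30 is a counterexample.

m = 30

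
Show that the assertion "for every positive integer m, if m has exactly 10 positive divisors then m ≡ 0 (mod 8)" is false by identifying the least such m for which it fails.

Check each positive integer m in order until m has exactly 10 positive divisors but the claim fails.
m = 48: τ(48) = 10; 48 ≡ 0 (mod 8).
m = 80: τ(80) = 10; 80 ≡ 0 (mod 8).
m = 112: τ(112) = 10; 112 ≡ 0 (mod 8).
m = 162: τ(162) = 10; 162 ≡ 2 (mod 8).

m = 162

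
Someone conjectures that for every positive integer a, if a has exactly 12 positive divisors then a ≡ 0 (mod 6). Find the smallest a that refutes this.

a = 60: τ(60) = 12; 60 ≡ 0 (mod 6).
a = 72: τ(72) = 12; 72 ≡ 0 (mod 6).
a = 84: τ(84) = 12; 84 ≡ 0 (mod 6).
a = 90: τ(90) = 12; 90 ≡ 0 (mod 6).
a = 96: τ(96) = 12; 96 ≡ 0 (mod 6).
a = 108: τ(108) = 12; 108 ≡ 0 (mod 6).
a = 126: τ(126) = 12; 126 ≡ 0 (mod 6).
a = 132: τ(132) = 12; 132 ≡ 0 (mod 6).
a = 140: τ(140) = 12; 140 ≡ 2 (mod 6).
Hence a = 140 is a counterexample.

a = 140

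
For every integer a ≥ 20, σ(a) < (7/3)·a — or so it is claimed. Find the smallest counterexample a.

a = 24

The first 4 eligible values, up to a = 23, all satisfy the conclusion.
a = 24: σ(24) = 60; 60 ≥ 56.
Hence a = 24 is a counterexample.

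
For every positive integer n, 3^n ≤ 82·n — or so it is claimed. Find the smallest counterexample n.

n = 6

We need the least positive integer n for which 3^n > 82·n.
The first 5 eligible values, up to n = 5, all satisfy the conclusion.
n = 6: 3^n = 729 and 82·n = 492, so 729 > 492.
Thus n = 6 disproves the claim, and no smaller n works.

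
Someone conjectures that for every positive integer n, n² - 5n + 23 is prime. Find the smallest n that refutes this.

Check each positive integer n in order until n² - 5n + 23 is not prime.
The first 18 eligible values, up to n = 18, all satisfy the conclusion.
n = 19: n² - 5n + 23 = 289 = 17 × 17, composite.
So n = 19 is the smallest counterexample.

n = 19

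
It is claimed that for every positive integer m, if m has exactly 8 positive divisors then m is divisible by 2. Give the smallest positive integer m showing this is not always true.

We need the least positive integer m for which m has exactly 8 positive divisors but m is not divisible by 2.
For m = 24, 30, 40, 42, …, 88, 102, 104 the conclusion holds.
m = 105: τ(105) = 8; 105 mod 2 = 1.

m = 105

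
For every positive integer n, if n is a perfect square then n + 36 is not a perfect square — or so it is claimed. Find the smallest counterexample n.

n = 64

Check each positive integer n in order until n is a perfect square but n + 36 is a perfect square.
The first 7 eligible values, up to n = 49, all satisfy the conclusion.
n = 64: 64 = 8² and 64 + 36 = 100 = 10².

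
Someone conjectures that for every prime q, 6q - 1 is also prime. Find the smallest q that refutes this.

The first 4 eligible values, up to q = 7, all satisfy the conclusion.
q = 11: 6q - 1 = 65 = 5 × 13, not prime.
Thus q = 11 disproves the claim, and no smaller q works.

q = 11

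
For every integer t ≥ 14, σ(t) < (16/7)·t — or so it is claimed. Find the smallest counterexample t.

For t = 14, 15, 16, 17, 18, 19, 20, 21, 22, 23 the conclusion holds.
t = 24: σ(24) = 60; 60 ≥ 384/7.

t = 24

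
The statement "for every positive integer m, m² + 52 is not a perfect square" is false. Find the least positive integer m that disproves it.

We need the least positive integer m for which m² + 52 is a perfect square.
The first 11 eligible values, up to m = 11, all satisfy the conclusion.
m = 12: 12² + 52 = 196 = 14², a perfect square.
So m = 12 is the smallest counterexample.

m = 12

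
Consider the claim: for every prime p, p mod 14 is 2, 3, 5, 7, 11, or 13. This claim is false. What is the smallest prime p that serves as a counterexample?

A counterexample is any prime p such that the claim fails; we check each in order.
For p = 2, 3, 5, 7, 11, 13, 17, 19 the conclusion holds.
p = 23: 23 mod 14 = 9 — not in {2, 3, 5, 7, 11, 13}.
Thus p = 23 disproves the claim, and no smaller p works.

p = 23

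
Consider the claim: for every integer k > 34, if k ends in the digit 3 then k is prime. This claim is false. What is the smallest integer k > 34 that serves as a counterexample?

A counterexample is any integer k > 34 such that k ends in the digit 3 but k is not prime; we check each in order.
For k = 43, 53 the conclusion holds.
k = 63: 63 ends in 3; 63 = 3 × 21, composite.
So k = 63 is the smallest counterexample.

k = 63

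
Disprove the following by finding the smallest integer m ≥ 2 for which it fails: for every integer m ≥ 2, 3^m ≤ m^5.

Check each integer m ≥ 2 in order until 3^m > m^5.
For m = 2, 3, 4, 5, 6, 7, 8, 9, 10 the conclusion holds.
m = 11: 3^m = 177147 and m^5 = 161051, so 177147 > 161051.

m = 11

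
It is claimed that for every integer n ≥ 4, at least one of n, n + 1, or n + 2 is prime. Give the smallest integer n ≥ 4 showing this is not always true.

n = 8

The first 4 eligible values, up to n = 7, all satisfy the conclusion.
n = 8: 8 = 2 × 4; 9 = 3 × 3; 10 = 2 × 5 — all composite.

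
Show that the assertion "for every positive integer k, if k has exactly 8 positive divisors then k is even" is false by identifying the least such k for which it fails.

For k = 24, 30, 40, 42, …, 88, 102, 104 the conclusion holds.
k = 105: divisors of 105: 1, 3, 5, 7, 15, 21, 35, 105; 105 is odd.

k = 105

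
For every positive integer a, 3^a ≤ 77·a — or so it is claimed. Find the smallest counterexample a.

a = 6

a = 1: 3^a = 3 and 77·a = 77, so 3 ≤ 77.
a = 2: 3^a = 9 and 77·a = 154, so 9 ≤ 154.
a = 3: 3^a = 27 and 77·a = 231, so 27 ≤ 231.
a = 4: 3^a = 81 and 77·a = 308, so 81 ≤ 308.
a = 5: 3^a = 243 and 77·a = 385, so 243 ≤ 385.
a = 6: 3^a = 729 and 77·a = 462, so 729 > 462.
Hence a = 6 is a counterexample.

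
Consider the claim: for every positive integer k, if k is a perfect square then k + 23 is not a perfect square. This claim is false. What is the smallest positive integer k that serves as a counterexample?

We need the least positive integer k for which k is a perfect square but k + 23 is a perfect square.
For k = 1, 4, 9, 16, 25, 36, 49, 64, 81, 100 the conclusion holds.
k = 121: 121 = 11² and 121 + 23 = 144 = 12².

k = 121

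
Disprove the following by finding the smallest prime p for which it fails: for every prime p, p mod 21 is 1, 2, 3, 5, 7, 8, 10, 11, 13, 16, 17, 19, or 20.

Check each prime p in order until the claim fails.
The first 18 eligible values, up to p = 61, all satisfy the conclusion.
p = 67: 67 mod 21 = 4 — not in {1, 2, 3, 5, 7, 8, 10, 11, 13, 16, 17, 19, 20}.

p = 67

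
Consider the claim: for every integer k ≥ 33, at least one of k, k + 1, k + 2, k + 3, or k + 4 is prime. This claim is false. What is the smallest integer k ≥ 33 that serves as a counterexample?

k = 48

The first 15 eligible values, up to k = 47, all satisfy the conclusion.
k = 48: 48 = 2 × 24; 49 = 7 × 7; 50 = 2 × 25; 51 = 3 × 17; 52 = 2 × 26 — all composite.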